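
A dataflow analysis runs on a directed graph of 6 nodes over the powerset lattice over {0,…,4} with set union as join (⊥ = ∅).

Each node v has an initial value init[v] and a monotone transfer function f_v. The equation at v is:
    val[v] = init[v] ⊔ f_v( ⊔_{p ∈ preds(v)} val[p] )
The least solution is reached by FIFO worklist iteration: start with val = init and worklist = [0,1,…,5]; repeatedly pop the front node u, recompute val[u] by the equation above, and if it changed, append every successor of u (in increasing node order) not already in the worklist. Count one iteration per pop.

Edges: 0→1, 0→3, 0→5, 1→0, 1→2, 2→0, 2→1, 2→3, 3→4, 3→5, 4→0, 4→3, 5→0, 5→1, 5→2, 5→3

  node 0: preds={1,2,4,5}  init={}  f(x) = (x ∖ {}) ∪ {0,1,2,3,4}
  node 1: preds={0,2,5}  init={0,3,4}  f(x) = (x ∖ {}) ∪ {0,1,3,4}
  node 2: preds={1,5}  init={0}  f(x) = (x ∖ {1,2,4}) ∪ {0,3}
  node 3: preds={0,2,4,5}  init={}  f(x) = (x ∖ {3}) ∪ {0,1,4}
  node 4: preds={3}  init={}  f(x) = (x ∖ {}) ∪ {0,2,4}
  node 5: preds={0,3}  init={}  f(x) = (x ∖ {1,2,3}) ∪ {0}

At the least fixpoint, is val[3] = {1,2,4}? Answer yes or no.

Iteration log — 10 steps:
  step 1. node 0  ⊔preds={0,3,4}  new={0,1,2,3,4}  old={}  +wl: 
  step 2. node 1  ⊔preds={0,1,2,3,4}  new={0,1,2,3,4}  old={0,3,4}  +wl: 0
  step 3. node 2  ⊔preds={0,1,2,3,4}  new={0,3}  old={0}  +wl: 1
  step 4. node 3  ⊔preds={0,1,2,3,4}  new={0,1,2,4}  old={}  +wl: 
  step 5. node 4  ⊔preds={0,1,2,4}  new={0,1,2,4}  old={}  +wl: 3
  step 6. node 5  ⊔preds={0,1,2,3,4}  new={0,4}  old={}  +wl: 2
  step 7. node 0  ⊔preds={0,1,2,3,4}  new={0,1,2,3,4}  stable
  step 8. node 1  ⊔preds={0,1,2,3,4}  new={0,1,2,3,4}  stable
  step 9. node 3  ⊔preds={0,1,2,3,4}  new={0,1,2,4}  stable
  step 10. node 2  ⊔preds={0,1,2,3,4}  new={0,3}  stable

Least fixpoint reached:
  node 0: {0,1,2,3,4}
  node 1: {0,1,2,3,4}
  node 2: {0,3}
  node 3: {0,1,2,4}
  node 4: {0,1,2,4}
  node 5: {0,4}

no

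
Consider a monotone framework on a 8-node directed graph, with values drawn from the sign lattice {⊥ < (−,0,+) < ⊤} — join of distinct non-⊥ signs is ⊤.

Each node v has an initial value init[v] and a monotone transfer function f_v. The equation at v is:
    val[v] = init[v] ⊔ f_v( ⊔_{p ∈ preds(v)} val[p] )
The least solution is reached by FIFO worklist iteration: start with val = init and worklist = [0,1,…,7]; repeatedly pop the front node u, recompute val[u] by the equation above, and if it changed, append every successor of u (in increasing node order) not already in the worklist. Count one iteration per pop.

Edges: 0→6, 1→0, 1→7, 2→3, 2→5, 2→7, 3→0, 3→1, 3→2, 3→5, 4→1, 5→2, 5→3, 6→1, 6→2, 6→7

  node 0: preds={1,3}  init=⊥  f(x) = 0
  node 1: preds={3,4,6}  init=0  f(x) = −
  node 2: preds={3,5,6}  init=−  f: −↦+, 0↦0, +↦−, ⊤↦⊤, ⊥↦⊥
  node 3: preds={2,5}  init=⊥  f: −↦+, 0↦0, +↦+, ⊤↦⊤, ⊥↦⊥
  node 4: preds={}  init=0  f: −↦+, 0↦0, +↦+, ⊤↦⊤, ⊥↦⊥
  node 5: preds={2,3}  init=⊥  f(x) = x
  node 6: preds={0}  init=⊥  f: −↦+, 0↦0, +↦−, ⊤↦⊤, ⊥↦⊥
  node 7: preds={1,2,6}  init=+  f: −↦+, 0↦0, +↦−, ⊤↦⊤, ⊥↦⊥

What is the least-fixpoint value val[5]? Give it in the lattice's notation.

⊤

Worklist (17 pops):
  #1 pop 0: in=0 → 0 (was ⊥); enqueue []
  #2 pop 1: in=0 → ⊤ (was 0); enqueue [0]
  #3 pop 2: in=⊥ → − (no change)
  #4 pop 3: in=− → + (was ⊥); enqueue [1,2]
  #5 pop 4: in=⊥ → 0 (no change)
  #6 pop 5: in=⊤ → ⊤ (was ⊥); enqueue [3]
  #7 pop 6: in=0 → 0 (was ⊥); enqueue []
  #8 pop 7: in=⊤ → ⊤ (was +); enqueue []
  #9 pop 0: in=⊤ → 0 (no change)
  #10 pop 1: in=⊤ → ⊤ (no change)
  #11 pop 2: in=⊤ → ⊤ (was −); enqueue [5,7]
  #12 pop 3: in=⊤ → ⊤ (was +); enqueue [0,1,2]
  #13 pop 5: in=⊤ → ⊤ (no change)
  #14 pop 7: in=⊤ → ⊤ (no change)
  #15 pop 0: in=⊤ → 0 (no change)
  #16 pop 1: in=⊤ → ⊤ (no change)
  #17 pop 2: in=⊤ → ⊤ (no change)

Fixpoint:
  val[0] = 0
  val[1] = ⊤
  val[2] = ⊤
  val[3] = ⊤
  val[4] = 0
  val[5] = ⊤
  val[6] = 0
  val[7] = ⊤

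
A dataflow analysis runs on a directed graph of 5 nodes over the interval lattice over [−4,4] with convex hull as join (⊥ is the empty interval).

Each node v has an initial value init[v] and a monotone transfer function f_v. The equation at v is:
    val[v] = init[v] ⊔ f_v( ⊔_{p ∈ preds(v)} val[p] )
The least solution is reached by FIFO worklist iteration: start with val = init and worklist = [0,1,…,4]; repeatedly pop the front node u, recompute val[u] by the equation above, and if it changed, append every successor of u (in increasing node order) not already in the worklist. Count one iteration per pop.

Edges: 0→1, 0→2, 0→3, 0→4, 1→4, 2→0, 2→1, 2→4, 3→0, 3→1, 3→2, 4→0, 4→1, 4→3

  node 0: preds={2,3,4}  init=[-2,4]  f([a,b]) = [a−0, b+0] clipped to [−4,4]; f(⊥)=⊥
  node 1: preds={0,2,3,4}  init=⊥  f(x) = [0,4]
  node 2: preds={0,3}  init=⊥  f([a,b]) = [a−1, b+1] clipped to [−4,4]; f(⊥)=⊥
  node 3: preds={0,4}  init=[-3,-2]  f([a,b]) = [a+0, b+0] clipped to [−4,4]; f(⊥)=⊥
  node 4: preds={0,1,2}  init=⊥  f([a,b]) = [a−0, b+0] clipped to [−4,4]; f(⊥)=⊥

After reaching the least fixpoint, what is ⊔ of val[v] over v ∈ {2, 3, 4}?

Trace (13 dequeues):
  [1] u=0 | in [-3,-2] | out [-3,4] | prev [-2,4] | push {}
  [2] u=1 | in [-3,4] | out [0,4] | prev ⊥ | push {}
  [3] u=2 | in [-3,4] | out [-4,4] | prev ⊥ | push {0,1}
  [4] u=3 | in [-3,4] | out [-3,4] | prev [-3,-2] | push {2}
  [5] u=4 | in [-4,4] | out [-4,4] | prev ⊥ | push {3}
  [6] u=0 | in [-4,4] | out [-4,4] | prev [-3,4] | push {4}
  [7] u=1 | in [-4,4] | out [0,4] | ==
  [8] u=2 | in [-4,4] | out [-4,4] | ==
  [9] u=3 | in [-4,4] | out [-4,4] | prev [-3,4] | push {0,1,2}
  [10] u=4 | in [-4,4] | out [-4,4] | ==
  [11] u=0 | in [-4,4] | out [-4,4] | ==
  [12] u=1 | in [-4,4] | out [0,4] | ==
  [13] u=2 | in [-4,4] | out [-4,4] | ==

Converged values:
  [0] [-4,4]
  [1] [0,4]
  [2] [-4,4]
  [3] [-4,4]
  [4] [-4,4]

[-4,4]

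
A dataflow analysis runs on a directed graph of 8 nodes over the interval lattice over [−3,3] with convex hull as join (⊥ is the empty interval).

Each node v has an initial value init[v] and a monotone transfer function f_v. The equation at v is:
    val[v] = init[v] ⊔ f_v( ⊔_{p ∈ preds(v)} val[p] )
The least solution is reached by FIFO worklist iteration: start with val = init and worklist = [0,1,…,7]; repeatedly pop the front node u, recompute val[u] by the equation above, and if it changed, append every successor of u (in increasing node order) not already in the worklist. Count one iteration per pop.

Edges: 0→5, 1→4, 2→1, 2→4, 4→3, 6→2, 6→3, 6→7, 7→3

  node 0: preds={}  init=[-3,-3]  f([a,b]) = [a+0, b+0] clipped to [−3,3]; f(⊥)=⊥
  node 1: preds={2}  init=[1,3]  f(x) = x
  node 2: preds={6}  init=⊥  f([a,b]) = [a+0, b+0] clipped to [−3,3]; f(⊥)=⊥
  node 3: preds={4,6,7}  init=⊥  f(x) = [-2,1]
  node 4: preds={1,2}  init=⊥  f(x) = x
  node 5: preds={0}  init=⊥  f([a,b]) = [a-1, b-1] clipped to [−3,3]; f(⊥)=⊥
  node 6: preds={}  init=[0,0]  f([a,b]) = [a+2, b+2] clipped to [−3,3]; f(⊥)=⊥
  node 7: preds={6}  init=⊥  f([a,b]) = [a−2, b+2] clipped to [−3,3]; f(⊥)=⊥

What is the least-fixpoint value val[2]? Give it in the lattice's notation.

[0,0]

Iteration log — 11 steps:
  step 1. node 0  ⊔preds=⊥  new=[-3,-3]  stable
  step 2. node 1  ⊔preds=⊥  new=[1,3]  stable
  step 3. node 2  ⊔preds=[0,0]  new=[0,0]  old=⊥  +wl: 1
  step 4. node 3  ⊔preds=[0,0]  new=[-2,1]  old=⊥  +wl: 
  step 5. node 4  ⊔preds=[0,3]  new=[0,3]  old=⊥  +wl: 3
  step 6. node 5  ⊔preds=[-3,-3]  new=[-3,-3]  old=⊥  +wl: 
  step 7. node 6  ⊔preds=⊥  new=[0,0]  stable
  step 8. node 7  ⊔preds=[0,0]  new=[-2,2]  old=⊥  +wl: 
  step 9. node 1  ⊔preds=[0,0]  new=[0,3]  old=[1,3]  +wl: 4
  step 10. node 3  ⊔preds=[-2,3]  new=[-2,1]  stable
  step 11. node 4  ⊔preds=[0,3]  new=[0,3]  stable

Least fixpoint reached:
  node 0: [-3,-3]
  node 1: [0,3]
  node 2: [0,0]
  node 3: [-2,1]
  node 4: [0,3]
  node 5: [-3,-3]
  node 6: [0,0]
  node 7: [-2,2]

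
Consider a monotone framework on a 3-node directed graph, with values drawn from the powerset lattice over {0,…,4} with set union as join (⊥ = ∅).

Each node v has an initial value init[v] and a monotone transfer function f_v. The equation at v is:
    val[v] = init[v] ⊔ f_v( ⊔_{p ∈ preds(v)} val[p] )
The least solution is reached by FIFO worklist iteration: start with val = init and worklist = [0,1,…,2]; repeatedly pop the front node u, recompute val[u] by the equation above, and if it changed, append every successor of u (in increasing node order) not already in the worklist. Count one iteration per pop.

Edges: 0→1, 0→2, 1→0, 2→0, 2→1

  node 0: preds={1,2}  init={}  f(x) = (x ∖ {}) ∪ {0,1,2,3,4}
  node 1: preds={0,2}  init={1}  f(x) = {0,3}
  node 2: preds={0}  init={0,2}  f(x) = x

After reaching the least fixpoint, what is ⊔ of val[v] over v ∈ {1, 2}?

Worklist (5 pops):
  #1 pop 0: in={0,1,2} → {0,1,2,3,4} (was {}); enqueue []
  #2 pop 1: in={0,1,2,3,4} → {0,1,3} (was {1}); enqueue [0]
  #3 pop 2: in={0,1,2,3,4} → {0,1,2,3,4} (was {0,2}); enqueue [1]
  #4 pop 0: in={0,1,2,3,4} → {0,1,2,3,4} (no change)
  #5 pop 1: in={0,1,2,3,4} → {0,1,3} (no change)

Fixpoint:
  val[0] = {0,1,2,3,4}
  val[1] = {0,1,3}
  val[2] = {0,1,2,3,4}

{0,1,2,3,4}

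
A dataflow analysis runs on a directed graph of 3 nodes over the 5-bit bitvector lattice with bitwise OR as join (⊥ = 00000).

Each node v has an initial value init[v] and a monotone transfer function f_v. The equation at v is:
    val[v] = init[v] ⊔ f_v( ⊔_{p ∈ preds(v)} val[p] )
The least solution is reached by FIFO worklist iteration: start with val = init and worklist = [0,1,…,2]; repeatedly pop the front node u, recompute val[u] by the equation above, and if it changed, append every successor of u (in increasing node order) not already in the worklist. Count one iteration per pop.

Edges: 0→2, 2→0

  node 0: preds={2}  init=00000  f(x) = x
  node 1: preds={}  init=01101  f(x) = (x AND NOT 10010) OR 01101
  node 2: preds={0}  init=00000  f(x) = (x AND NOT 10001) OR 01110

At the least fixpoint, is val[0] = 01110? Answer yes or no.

yes

Worklist (5 pops):
  #1 pop 0: in=00000 → 00000 (no change)
  #2 pop 1: in=00000 → 01101 (no change)
  #3 pop 2: in=00000 → 01110 (was 00000); enqueue [0]
  #4 pop 0: in=01110 → 01110 (was 00000); enqueue [2]
  #5 pop 2: in=01110 → 01110 (no change)

Fixpoint:
  val[0] = 01110
  val[1] = 01101
  val[2] = 01110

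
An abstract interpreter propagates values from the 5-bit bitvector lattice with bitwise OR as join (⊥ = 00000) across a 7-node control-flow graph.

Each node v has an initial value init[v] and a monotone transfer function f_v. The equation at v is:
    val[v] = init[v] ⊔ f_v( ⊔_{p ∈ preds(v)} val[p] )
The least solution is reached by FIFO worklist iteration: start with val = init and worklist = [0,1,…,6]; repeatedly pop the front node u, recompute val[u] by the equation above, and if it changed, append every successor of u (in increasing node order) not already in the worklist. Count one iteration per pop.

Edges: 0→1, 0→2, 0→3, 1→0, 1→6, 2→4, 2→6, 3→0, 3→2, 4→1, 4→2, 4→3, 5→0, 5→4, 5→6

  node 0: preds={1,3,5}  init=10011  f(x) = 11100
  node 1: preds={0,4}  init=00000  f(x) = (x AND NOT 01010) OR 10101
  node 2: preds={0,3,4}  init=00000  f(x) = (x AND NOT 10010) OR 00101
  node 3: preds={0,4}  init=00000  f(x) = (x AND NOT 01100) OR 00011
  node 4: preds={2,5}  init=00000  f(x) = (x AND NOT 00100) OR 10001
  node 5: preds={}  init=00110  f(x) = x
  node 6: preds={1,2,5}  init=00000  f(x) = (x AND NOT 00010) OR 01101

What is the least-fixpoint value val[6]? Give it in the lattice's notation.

Trace (11 dequeues):
  [1] u=0 | in 00110 | out 11111 | prev 10011 | push {}
  [2] u=1 | in 11111 | out 10101 | prev 00000 | push {0}
  [3] u=2 | in 11111 | out 01101 | prev 00000 | push {}
  [4] u=3 | in 11111 | out 10011 | prev 00000 | push {2}
  [5] u=4 | in 01111 | out 11011 | prev 00000 | push {1,3}
  [6] u=5 | in 00000 | out 00110 | ==
  [7] u=6 | in 11111 | out 11101 | prev 00000 | push {}
  [8] u=0 | in 10111 | out 11111 | ==
  [9] u=2 | in 11111 | out 01101 | ==
  [10] u=1 | in 11111 | out 10101 | ==
  [11] u=3 | in 11111 | out 10011 | ==

Converged values:
  [0] 11111
  [1] 10101
  [2] 01101
  [3] 10011
  [4] 11011
  [5] 00110
  [6] 11101

11101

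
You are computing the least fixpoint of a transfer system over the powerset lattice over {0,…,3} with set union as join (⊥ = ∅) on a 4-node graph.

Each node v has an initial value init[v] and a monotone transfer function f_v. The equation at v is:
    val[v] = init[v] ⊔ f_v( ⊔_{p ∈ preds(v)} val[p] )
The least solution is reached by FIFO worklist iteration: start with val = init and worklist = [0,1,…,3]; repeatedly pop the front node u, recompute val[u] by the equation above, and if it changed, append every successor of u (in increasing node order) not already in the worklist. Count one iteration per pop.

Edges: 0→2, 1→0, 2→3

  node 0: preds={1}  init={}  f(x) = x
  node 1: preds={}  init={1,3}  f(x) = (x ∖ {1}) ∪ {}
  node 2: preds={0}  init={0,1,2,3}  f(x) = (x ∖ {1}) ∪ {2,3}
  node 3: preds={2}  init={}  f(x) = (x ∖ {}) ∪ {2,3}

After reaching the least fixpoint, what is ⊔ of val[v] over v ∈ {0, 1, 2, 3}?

Worklist (4 pops):
  #1 pop 0: in={1,3} → {1,3} (was {}); enqueue []
  #2 pop 1: in={} → {1,3} (no change)
  #3 pop 2: in={1,3} → {0,1,2,3} (no change)
  #4 pop 3: in={0,1,2,3} → {0,1,2,3} (was {}); enqueue []

Fixpoint:
  val[0] = {1,3}
  val[1] = {1,3}
  val[2] = {0,1,2,3}
  val[3] = {0,1,2,3}

{0,1,2,3}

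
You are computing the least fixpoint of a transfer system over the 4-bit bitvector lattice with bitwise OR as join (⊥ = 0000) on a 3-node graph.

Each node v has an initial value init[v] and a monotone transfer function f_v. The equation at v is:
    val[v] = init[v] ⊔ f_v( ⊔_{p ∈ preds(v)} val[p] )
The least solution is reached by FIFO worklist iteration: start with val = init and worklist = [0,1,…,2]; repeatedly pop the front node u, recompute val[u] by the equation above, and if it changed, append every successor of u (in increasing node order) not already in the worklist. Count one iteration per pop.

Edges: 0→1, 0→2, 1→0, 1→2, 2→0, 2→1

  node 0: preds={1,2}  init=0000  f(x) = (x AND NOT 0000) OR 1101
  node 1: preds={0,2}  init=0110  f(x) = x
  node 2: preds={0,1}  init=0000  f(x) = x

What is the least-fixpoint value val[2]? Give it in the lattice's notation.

Iteration log — 5 steps:
  step 1. node 0  ⊔preds=0110  new=1111  old=0000  +wl: 
  step 2. node 1  ⊔preds=1111  new=1111  old=0110  +wl: 0
  step 3. node 2  ⊔preds=1111  new=1111  old=0000  +wl: 1
  step 4. node 0  ⊔preds=1111  new=1111  stable
  step 5. node 1  ⊔preds=1111  new=1111  stable

Least fixpoint reached:
  node 0: 1111
  node 1: 1111
  node 2: 1111

1111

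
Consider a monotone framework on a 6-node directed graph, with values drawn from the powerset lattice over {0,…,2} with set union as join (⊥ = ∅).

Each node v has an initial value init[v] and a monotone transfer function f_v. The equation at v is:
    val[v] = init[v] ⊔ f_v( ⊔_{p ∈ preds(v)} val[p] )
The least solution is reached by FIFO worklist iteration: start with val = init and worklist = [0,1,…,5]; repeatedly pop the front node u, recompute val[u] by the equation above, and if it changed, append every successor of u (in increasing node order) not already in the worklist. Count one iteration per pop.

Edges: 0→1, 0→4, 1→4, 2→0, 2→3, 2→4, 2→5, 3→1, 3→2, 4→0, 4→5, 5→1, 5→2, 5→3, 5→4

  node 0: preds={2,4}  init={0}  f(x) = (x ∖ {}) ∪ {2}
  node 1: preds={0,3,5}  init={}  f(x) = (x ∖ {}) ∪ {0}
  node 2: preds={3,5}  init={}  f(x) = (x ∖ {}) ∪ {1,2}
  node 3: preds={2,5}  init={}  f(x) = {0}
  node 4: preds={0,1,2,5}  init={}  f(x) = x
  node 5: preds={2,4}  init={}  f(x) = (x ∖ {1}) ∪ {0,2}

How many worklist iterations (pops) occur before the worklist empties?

Worklist (13 pops):
  #1 pop 0: in={} → {0,2} (was {0}); enqueue []
  #2 pop 1: in={0,2} → {0,2} (was {}); enqueue []
  #3 pop 2: in={} → {1,2} (was {}); enqueue [0]
  #4 pop 3: in={1,2} → {0} (was {}); enqueue [1,2]
  #5 pop 4: in={0,1,2} → {0,1,2} (was {}); enqueue []
  #6 pop 5: in={0,1,2} → {0,2} (was {}); enqueue [3,4]
  #7 pop 0: in={0,1,2} → {0,1,2} (was {0,2}); enqueue []
  #8 pop 1: in={0,1,2} → {0,1,2} (was {0,2}); enqueue []
  #9 pop 2: in={0,2} → {0,1,2} (was {1,2}); enqueue [0,5]
  #10 pop 3: in={0,1,2} → {0} (no change)
  #11 pop 4: in={0,1,2} → {0,1,2} (no change)
  #12 pop 0: in={0,1,2} → {0,1,2} (no change)
  #13 pop 5: in={0,1,2} → {0,2} (no change)

Fixpoint:
  val[0] = {0,1,2}
  val[1] = {0,1,2}
  val[2] = {0,1,2}
  val[3] = {0}
  val[4] = {0,1,2}
  val[5] = {0,2}

13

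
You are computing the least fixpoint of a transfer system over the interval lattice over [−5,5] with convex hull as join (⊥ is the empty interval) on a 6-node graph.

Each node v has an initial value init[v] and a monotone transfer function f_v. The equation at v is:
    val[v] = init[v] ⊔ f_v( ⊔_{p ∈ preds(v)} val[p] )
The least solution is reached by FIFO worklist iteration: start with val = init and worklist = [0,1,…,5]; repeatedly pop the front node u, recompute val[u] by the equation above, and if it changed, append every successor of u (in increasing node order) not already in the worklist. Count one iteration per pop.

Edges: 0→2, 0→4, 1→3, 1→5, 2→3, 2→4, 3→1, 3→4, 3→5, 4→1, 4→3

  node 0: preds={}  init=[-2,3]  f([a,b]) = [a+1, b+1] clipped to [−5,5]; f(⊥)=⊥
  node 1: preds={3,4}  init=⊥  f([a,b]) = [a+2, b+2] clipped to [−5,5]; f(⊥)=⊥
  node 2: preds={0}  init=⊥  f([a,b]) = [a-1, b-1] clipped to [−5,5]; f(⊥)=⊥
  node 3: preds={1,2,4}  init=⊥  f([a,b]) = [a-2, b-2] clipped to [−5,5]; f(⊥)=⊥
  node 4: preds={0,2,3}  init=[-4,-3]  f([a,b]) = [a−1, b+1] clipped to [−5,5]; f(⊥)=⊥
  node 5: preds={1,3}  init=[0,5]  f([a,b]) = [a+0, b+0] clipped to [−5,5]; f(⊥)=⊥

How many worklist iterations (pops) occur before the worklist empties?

Worklist (11 pops):
  #1 pop 0: in=⊥ → [-2,3] (no change)
  #2 pop 1: in=[-4,-3] → [-2,-1] (was ⊥); enqueue []
  #3 pop 2: in=[-2,3] → [-3,2] (was ⊥); enqueue []
  #4 pop 3: in=[-4,2] → [-5,0] (was ⊥); enqueue [1]
  #5 pop 4: in=[-5,3] → [-5,4] (was [-4,-3]); enqueue [3]
  #6 pop 5: in=[-5,0] → [-5,5] (was [0,5]); enqueue []
  #7 pop 1: in=[-5,4] → [-3,5] (was [-2,-1]); enqueue [5]
  #8 pop 3: in=[-5,5] → [-5,3] (was [-5,0]); enqueue [1,4]
  #9 pop 5: in=[-5,5] → [-5,5] (no change)
  #10 pop 1: in=[-5,4] → [-3,5] (no change)
  #11 pop 4: in=[-5,3] → [-5,4] (no change)

Fixpoint:
  val[0] = [-2,3]
  val[1] = [-3,5]
  val[2] = [-3,2]
  val[3] = [-5,3]
  val[4] = [-5,4]
  val[5] = [-5,5]

11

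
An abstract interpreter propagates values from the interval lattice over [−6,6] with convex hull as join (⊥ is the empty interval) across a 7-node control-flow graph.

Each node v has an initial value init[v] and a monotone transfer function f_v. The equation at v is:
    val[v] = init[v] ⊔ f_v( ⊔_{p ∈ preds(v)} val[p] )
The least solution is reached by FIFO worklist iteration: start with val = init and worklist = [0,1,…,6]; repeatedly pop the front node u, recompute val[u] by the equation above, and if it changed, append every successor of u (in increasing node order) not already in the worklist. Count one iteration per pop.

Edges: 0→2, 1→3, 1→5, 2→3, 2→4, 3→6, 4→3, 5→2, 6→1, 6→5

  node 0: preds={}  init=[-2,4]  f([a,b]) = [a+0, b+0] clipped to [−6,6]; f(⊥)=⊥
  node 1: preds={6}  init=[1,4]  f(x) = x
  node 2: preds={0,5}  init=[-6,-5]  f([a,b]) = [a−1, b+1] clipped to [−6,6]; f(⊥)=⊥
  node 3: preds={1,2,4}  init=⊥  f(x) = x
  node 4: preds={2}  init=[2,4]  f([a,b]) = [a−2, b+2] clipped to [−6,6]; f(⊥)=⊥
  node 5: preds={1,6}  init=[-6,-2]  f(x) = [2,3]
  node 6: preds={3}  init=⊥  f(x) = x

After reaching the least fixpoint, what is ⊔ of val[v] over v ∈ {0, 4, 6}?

[-6,6]

Iteration log — 16 steps:
  step 1. node 0  ⊔preds=⊥  new=[-2,4]  stable
  step 2. node 1  ⊔preds=⊥  new=[1,4]  stable
  step 3. node 2  ⊔preds=[-6,4]  new=[-6,5]  old=[-6,-5]  +wl: 
  step 4. node 3  ⊔preds=[-6,5]  new=[-6,5]  old=⊥  +wl: 
  step 5. node 4  ⊔preds=[-6,5]  new=[-6,6]  old=[2,4]  +wl: 3
  step 6. node 5  ⊔preds=[1,4]  new=[-6,3]  old=[-6,-2]  +wl: 2
  step 7. node 6  ⊔preds=[-6,5]  new=[-6,5]  old=⊥  +wl: 1,5
  step 8. node 3  ⊔preds=[-6,6]  new=[-6,6]  old=[-6,5]  +wl: 6
  step 9. node 2  ⊔preds=[-6,4]  new=[-6,5]  stable
  step 10. node 1  ⊔preds=[-6,5]  new=[-6,5]  old=[1,4]  +wl: 3
  step 11. node 5  ⊔preds=[-6,5]  new=[-6,3]  stable
  step 12. node 6  ⊔preds=[-6,6]  new=[-6,6]  old=[-6,5]  +wl: 1,5
  step 13. node 3  ⊔preds=[-6,6]  new=[-6,6]  stable
  step 14. node 1  ⊔preds=[-6,6]  new=[-6,6]  old=[-6,5]  +wl: 3
  step 15. node 5  ⊔preds=[-6,6]  new=[-6,3]  stable
  step 16. node 3  ⊔preds=[-6,6]  new=[-6,6]  stable

Least fixpoint reached:
  node 0: [-2,4]
  node 1: [-6,6]
  node 2: [-6,5]
  node 3: [-6,6]
  node 4: [-6,6]
  node 5: [-6,3]
  node 6: [-6,6]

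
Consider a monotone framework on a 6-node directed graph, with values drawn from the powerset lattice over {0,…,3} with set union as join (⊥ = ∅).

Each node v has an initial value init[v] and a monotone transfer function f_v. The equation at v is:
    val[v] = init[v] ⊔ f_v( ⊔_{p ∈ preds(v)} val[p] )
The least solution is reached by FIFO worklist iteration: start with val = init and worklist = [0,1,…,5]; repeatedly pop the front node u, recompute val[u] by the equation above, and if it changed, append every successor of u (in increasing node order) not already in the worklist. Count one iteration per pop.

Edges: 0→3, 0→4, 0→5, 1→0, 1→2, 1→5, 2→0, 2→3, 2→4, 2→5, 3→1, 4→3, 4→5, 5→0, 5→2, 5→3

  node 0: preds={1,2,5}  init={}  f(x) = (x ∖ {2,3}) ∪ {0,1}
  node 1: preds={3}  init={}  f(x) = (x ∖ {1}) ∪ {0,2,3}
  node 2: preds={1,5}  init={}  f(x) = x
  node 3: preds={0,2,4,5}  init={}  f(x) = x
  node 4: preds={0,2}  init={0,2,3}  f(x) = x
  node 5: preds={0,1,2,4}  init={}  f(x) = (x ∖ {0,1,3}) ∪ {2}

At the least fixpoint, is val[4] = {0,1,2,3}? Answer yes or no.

Worklist (10 pops):
  #1 pop 0: in={} → {0,1} (was {}); enqueue []
  #2 pop 1: in={} → {0,2,3} (was {}); enqueue [0]
  #3 pop 2: in={0,2,3} → {0,2,3} (was {}); enqueue []
  #4 pop 3: in={0,1,2,3} → {0,1,2,3} (was {}); enqueue [1]
  #5 pop 4: in={0,1,2,3} → {0,1,2,3} (was {0,2,3}); enqueue [3]
  #6 pop 5: in={0,1,2,3} → {2} (was {}); enqueue [2]
  #7 pop 0: in={0,2,3} → {0,1} (no change)
  #8 pop 1: in={0,1,2,3} → {0,2,3} (no change)
  #9 pop 3: in={0,1,2,3} → {0,1,2,3} (no change)
  #10 pop 2: in={0,2,3} → {0,2,3} (no change)

Fixpoint:
  val[0] = {0,1}
  val[1] = {0,2,3}
  val[2] = {0,2,3}
  val[3] = {0,1,2,3}
  val[4] = {0,1,2,3}
  val[5] = {2}

yes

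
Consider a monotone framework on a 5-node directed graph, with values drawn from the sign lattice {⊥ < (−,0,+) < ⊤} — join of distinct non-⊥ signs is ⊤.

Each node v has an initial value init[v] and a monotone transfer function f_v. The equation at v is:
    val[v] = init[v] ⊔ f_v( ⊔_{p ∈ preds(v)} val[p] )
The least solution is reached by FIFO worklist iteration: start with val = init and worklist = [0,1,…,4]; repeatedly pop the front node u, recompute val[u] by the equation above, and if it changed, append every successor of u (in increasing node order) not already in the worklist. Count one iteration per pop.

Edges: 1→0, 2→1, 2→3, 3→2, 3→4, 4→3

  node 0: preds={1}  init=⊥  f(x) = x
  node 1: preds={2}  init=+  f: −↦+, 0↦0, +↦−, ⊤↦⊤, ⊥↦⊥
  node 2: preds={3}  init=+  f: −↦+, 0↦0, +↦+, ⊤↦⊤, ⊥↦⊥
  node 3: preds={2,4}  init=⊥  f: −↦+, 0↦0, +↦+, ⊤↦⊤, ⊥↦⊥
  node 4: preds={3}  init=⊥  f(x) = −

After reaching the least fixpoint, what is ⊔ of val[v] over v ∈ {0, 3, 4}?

Trace (12 dequeues):
  [1] u=0 | in + | out + | prev ⊥ | push {}
  [2] u=1 | in + | out ⊤ | prev + | push {0}
  [3] u=2 | in ⊥ | out + | ==
  [4] u=3 | in + | out + | prev ⊥ | push {2}
  [5] u=4 | in + | out − | prev ⊥ | push {3}
  [6] u=0 | in ⊤ | out ⊤ | prev + | push {}
  [7] u=2 | in + | out + | ==
  [8] u=3 | in ⊤ | out ⊤ | prev + | push {2,4}
  [9] u=2 | in ⊤ | out ⊤ | prev + | push {1,3}
  [10] u=4 | in ⊤ | out − | ==
  [11] u=1 | in ⊤ | out ⊤ | ==
  [12] u=3 | in ⊤ | out ⊤ | ==

Converged values:
  [0] ⊤
  [1] ⊤
  [2] ⊤
  [3] ⊤
  [4] −

⊤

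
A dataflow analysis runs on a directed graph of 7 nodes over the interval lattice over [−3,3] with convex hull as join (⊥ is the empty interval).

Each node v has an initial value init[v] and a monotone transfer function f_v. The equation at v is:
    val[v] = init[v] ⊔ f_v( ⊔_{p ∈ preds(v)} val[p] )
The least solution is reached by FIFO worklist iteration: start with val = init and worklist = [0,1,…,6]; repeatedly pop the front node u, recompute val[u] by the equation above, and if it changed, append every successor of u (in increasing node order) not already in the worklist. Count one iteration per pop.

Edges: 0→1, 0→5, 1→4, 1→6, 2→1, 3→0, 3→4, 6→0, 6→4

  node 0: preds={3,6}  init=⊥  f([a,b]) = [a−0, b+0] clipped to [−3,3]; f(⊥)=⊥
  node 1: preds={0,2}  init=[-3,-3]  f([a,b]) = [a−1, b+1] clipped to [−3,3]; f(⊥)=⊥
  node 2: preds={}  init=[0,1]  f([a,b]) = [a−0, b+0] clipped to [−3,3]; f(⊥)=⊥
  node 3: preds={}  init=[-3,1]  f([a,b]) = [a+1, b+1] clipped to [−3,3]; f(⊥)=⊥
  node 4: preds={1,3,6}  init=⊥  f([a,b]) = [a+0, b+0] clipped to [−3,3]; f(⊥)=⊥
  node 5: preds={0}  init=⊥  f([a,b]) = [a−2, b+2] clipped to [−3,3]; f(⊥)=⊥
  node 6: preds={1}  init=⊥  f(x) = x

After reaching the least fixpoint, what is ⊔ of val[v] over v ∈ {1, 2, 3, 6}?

Worklist (17 pops):
  #1 pop 0: in=[-3,1] → [-3,1] (was ⊥); enqueue []
  #2 pop 1: in=[-3,1] → [-3,2] (was [-3,-3]); enqueue []
  #3 pop 2: in=⊥ → [0,1] (no change)
  #4 pop 3: in=⊥ → [-3,1] (no change)
  #5 pop 4: in=[-3,2] → [-3,2] (was ⊥); enqueue []
  #6 pop 5: in=[-3,1] → [-3,3] (was ⊥); enqueue []
  #7 pop 6: in=[-3,2] → [-3,2] (was ⊥); enqueue [0,4]
  #8 pop 0: in=[-3,2] → [-3,2] (was [-3,1]); enqueue [1,5]
  #9 pop 4: in=[-3,2] → [-3,2] (no change)
  #10 pop 1: in=[-3,2] → [-3,3] (was [-3,2]); enqueue [4,6]
  #11 pop 5: in=[-3,2] → [-3,3] (no change)
  #12 pop 4: in=[-3,3] → [-3,3] (was [-3,2]); enqueue []
  #13 pop 6: in=[-3,3] → [-3,3] (was [-3,2]); enqueue [0,4]
  #14 pop 0: in=[-3,3] → [-3,3] (was [-3,2]); enqueue [1,5]
  #15 pop 4: in=[-3,3] → [-3,3] (no change)
  #16 pop 1: in=[-3,3] → [-3,3] (no change)
  #17 pop 5: in=[-3,3] → [-3,3] (no change)

Fixpoint:
  val[0] = [-3,3]
  val[1] = [-3,3]
  val[2] = [0,1]
  val[3] = [-3,1]
  val[4] = [-3,3]
  val[5] = [-3,3]
  val[6] = [-3,3]

[-3,3]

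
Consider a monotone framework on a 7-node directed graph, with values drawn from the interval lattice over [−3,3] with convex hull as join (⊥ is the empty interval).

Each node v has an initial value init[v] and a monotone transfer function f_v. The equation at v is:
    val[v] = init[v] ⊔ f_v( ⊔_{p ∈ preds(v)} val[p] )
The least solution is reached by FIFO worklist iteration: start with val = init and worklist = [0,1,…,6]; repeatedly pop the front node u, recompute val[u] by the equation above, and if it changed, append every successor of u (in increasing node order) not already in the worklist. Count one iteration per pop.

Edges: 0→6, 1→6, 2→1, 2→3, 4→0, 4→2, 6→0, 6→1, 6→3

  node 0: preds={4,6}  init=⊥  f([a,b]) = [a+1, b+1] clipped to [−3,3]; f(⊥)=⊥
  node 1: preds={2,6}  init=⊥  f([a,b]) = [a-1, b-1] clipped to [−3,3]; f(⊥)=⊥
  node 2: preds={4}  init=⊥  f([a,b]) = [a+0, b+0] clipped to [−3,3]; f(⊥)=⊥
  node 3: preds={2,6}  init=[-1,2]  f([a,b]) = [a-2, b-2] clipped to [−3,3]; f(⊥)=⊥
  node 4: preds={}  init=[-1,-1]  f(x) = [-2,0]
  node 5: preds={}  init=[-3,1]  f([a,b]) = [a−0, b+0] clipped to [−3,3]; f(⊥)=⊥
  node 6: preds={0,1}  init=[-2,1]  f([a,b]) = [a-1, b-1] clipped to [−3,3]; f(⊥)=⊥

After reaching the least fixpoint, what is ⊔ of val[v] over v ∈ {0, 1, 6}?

Worklist (13 pops):
  #1 pop 0: in=[-2,1] → [-1,2] (was ⊥); enqueue []
  #2 pop 1: in=[-2,1] → [-3,0] (was ⊥); enqueue []
  #3 pop 2: in=[-1,-1] → [-1,-1] (was ⊥); enqueue [1]
  #4 pop 3: in=[-2,1] → [-3,2] (was [-1,2]); enqueue []
  #5 pop 4: in=⊥ → [-2,0] (was [-1,-1]); enqueue [0,2]
  #6 pop 5: in=⊥ → [-3,1] (no change)
  #7 pop 6: in=[-3,2] → [-3,1] (was [-2,1]); enqueue [3]
  #8 pop 1: in=[-3,1] → [-3,0] (no change)
  #9 pop 0: in=[-3,1] → [-2,2] (was [-1,2]); enqueue [6]
  #10 pop 2: in=[-2,0] → [-2,0] (was [-1,-1]); enqueue [1]
  #11 pop 3: in=[-3,1] → [-3,2] (no change)
  #12 pop 6: in=[-3,2] → [-3,1] (no change)
  #13 pop 1: in=[-3,1] → [-3,0] (no change)

Fixpoint:
  val[0] = [-2,2]
  val[1] = [-3,0]
  val[2] = [-2,0]
  val[3] = [-3,2]
  val[4] = [-2,0]
  val[5] = [-3,1]
  val[6] = [-3,1]

[-3,2]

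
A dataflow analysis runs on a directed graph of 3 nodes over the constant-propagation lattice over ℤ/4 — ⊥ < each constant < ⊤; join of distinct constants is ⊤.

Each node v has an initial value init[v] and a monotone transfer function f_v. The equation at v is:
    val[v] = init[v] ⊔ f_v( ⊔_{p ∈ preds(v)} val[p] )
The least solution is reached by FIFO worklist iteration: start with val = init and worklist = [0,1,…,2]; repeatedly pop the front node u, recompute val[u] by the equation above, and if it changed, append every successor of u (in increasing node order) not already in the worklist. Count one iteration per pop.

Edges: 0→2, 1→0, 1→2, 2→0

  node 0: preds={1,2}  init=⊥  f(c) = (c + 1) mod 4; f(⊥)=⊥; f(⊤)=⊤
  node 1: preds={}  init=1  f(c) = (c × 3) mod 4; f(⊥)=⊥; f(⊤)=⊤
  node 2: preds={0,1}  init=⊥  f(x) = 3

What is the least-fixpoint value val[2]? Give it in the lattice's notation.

3

Worklist (5 pops):
  #1 pop 0: in=1 → 2 (was ⊥); enqueue []
  #2 pop 1: in=⊥ → 1 (no change)
  #3 pop 2: in=⊤ → 3 (was ⊥); enqueue [0]
  #4 pop 0: in=⊤ → ⊤ (was 2); enqueue [2]
  #5 pop 2: in=⊤ → 3 (no change)

Fixpoint:
  val[0] = ⊤
  val[1] = 1
  val[2] = 3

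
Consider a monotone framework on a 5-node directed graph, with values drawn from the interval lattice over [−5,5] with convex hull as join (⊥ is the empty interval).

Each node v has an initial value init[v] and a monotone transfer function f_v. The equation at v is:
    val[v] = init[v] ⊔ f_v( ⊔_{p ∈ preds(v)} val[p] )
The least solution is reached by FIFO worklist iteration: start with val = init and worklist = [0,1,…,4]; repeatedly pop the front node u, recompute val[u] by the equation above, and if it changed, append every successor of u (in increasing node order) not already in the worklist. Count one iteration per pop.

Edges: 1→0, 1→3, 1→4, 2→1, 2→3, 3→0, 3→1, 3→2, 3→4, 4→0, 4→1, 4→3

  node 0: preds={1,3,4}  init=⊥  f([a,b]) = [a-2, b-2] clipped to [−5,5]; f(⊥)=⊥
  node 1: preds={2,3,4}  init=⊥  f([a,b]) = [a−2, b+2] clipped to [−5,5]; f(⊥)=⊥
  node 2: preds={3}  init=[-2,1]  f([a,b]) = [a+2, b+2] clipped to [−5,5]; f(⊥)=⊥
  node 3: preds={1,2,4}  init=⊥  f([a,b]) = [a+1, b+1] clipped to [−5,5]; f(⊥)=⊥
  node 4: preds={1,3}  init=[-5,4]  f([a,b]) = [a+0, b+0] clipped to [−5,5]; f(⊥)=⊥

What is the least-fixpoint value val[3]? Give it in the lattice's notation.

[-4,5]

Trace (10 dequeues):
  [1] u=0 | in [-5,4] | out [-5,2] | prev ⊥ | push {}
  [2] u=1 | in [-5,4] | out [-5,5] | prev ⊥ | push {0}
  [3] u=2 | in ⊥ | out [-2,1] | ==
  [4] u=3 | in [-5,5] | out [-4,5] | prev ⊥ | push {1,2}
  [5] u=4 | in [-5,5] | out [-5,5] | prev [-5,4] | push {3}
  [6] u=0 | in [-5,5] | out [-5,3] | prev [-5,2] | push {}
  [7] u=1 | in [-5,5] | out [-5,5] | ==
  [8] u=2 | in [-4,5] | out [-2,5] | prev [-2,1] | push {1}
  [9] u=3 | in [-5,5] | out [-4,5] | ==
  [10] u=1 | in [-5,5] | out [-5,5] | ==

Converged values:
  [0] [-5,3]
  [1] [-5,5]
  [2] [-2,5]
  [3] [-4,5]
  [4] [-5,5]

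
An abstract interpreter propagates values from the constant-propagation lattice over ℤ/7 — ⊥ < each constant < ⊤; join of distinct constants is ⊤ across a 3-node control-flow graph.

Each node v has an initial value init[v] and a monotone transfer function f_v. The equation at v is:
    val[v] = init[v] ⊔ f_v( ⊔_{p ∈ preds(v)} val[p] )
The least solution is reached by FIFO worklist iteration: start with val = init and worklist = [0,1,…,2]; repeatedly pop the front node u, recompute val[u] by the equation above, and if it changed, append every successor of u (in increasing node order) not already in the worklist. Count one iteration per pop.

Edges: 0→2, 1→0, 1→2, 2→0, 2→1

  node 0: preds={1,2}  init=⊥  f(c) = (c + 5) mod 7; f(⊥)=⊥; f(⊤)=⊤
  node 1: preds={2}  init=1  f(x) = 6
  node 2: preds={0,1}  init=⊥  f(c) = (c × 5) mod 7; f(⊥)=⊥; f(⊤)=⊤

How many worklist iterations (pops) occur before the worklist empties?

6

Trace (6 dequeues):
  [1] u=0 | in 1 | out 6 | prev ⊥ | push {}
  [2] u=1 | in ⊥ | out ⊤ | prev 1 | push {0}
  [3] u=2 | in ⊤ | out ⊤ | prev ⊥ | push {1}
  [4] u=0 | in ⊤ | out ⊤ | prev 6 | push {2}
  [5] u=1 | in ⊤ | out ⊤ | ==
  [6] u=2 | in ⊤ | out ⊤ | ==

Converged values:
  [0] ⊤
  [1] ⊤
  [2] ⊤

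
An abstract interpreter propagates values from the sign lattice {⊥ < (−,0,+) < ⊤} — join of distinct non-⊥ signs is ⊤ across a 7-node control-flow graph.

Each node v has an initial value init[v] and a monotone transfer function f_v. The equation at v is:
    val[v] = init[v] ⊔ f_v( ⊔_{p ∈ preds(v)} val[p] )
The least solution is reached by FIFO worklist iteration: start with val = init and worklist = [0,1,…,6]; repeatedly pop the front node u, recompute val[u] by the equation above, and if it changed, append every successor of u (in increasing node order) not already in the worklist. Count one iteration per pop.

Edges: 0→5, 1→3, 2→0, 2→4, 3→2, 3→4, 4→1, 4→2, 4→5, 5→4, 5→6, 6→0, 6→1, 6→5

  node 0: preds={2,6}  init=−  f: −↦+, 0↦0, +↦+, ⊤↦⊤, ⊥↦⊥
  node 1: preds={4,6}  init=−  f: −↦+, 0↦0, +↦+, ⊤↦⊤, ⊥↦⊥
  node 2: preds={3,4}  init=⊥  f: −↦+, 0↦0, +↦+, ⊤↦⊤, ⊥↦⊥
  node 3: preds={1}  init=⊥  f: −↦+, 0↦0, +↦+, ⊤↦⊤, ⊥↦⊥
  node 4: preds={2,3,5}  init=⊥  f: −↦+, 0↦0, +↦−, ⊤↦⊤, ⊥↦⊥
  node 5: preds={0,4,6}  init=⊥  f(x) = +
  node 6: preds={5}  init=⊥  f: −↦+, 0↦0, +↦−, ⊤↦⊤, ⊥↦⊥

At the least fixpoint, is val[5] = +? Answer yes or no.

Worklist (16 pops):
  #1 pop 0: in=⊥ → − (no change)
  #2 pop 1: in=⊥ → − (no change)
  #3 pop 2: in=⊥ → ⊥ (no change)
  #4 pop 3: in=− → + (was ⊥); enqueue [2]
  #5 pop 4: in=+ → − (was ⊥); enqueue [1]
  #6 pop 5: in=− → + (was ⊥); enqueue [4]
  #7 pop 6: in=+ → − (was ⊥); enqueue [0,5]
  #8 pop 2: in=⊤ → ⊤ (was ⊥); enqueue []
  #9 pop 1: in=− → ⊤ (was −); enqueue [3]
  #10 pop 4: in=⊤ → ⊤ (was −); enqueue [1,2]
  #11 pop 0: in=⊤ → ⊤ (was −); enqueue []
  #12 pop 5: in=⊤ → + (no change)
  #13 pop 3: in=⊤ → ⊤ (was +); enqueue [4]
  #14 pop 1: in=⊤ → ⊤ (no change)
  #15 pop 2: in=⊤ → ⊤ (no change)
  #16 pop 4: in=⊤ → ⊤ (no change)

Fixpoint:
  val[0] = ⊤
  val[1] = ⊤
  val[2] = ⊤
  val[3] = ⊤
  val[4] = ⊤
  val[5] = +
  val[6] = −

yes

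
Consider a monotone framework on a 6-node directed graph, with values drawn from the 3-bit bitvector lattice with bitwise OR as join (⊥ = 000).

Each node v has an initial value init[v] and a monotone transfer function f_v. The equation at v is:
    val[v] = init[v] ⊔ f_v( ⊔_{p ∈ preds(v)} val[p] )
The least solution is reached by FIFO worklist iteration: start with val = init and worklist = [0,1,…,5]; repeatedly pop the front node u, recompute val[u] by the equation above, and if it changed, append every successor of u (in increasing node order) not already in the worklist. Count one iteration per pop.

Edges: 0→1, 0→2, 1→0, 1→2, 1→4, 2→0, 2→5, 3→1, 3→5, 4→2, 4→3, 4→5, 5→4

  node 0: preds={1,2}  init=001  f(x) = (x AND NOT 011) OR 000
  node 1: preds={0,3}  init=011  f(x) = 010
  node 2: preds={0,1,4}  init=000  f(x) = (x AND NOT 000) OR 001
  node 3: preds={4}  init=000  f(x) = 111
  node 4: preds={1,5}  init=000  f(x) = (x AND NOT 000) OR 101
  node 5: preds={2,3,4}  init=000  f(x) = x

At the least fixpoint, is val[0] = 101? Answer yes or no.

yes

Worklist (15 pops):
  #1 pop 0: in=011 → 001 (no change)
  #2 pop 1: in=001 → 011 (no change)
  #3 pop 2: in=011 → 011 (was 000); enqueue [0]
  #4 pop 3: in=000 → 111 (was 000); enqueue [1]
  #5 pop 4: in=011 → 111 (was 000); enqueue [2,3]
  #6 pop 5: in=111 → 111 (was 000); enqueue [4]
  #7 pop 0: in=011 → 001 (no change)
  #8 pop 1: in=111 → 011 (no change)
  #9 pop 2: in=111 → 111 (was 011); enqueue [0,5]
  #10 pop 3: in=111 → 111 (no change)
  #11 pop 4: in=111 → 111 (no change)
  #12 pop 0: in=111 → 101 (was 001); enqueue [1,2]
  #13 pop 5: in=111 → 111 (no change)
  #14 pop 1: in=111 → 011 (no change)
  #15 pop 2: in=111 → 111 (no change)

Fixpoint:
  val[0] = 101
  val[1] = 011
  val[2] = 111
  val[3] = 111
  val[4] = 111
  val[5] = 111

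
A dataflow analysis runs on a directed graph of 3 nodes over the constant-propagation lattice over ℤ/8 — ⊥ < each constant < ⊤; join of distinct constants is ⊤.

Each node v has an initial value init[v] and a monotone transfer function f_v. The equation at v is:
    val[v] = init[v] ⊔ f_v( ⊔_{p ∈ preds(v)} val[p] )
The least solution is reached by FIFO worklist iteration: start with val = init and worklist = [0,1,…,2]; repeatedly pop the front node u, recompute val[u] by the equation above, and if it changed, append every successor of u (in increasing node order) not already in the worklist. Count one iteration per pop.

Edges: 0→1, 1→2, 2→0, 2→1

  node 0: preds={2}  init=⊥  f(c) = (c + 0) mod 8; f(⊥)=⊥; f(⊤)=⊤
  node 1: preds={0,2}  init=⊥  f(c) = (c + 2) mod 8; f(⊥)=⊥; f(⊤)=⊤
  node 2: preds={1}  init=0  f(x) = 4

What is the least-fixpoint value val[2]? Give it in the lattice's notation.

Iteration log — 6 steps:
  step 1. node 0  ⊔preds=0  new=0  old=⊥  +wl: 
  step 2. node 1  ⊔preds=0  new=2  old=⊥  +wl: 
  step 3. node 2  ⊔preds=2  new=⊤  old=0  +wl: 0,1
  step 4. node 0  ⊔preds=⊤  new=⊤  old=0  +wl: 
  step 5. node 1  ⊔preds=⊤  new=⊤  old=2  +wl: 2
  step 6. node 2  ⊔preds=⊤  new=⊤  stable

Least fixpoint reached:
  node 0: ⊤
  node 1: ⊤
  node 2: ⊤

⊤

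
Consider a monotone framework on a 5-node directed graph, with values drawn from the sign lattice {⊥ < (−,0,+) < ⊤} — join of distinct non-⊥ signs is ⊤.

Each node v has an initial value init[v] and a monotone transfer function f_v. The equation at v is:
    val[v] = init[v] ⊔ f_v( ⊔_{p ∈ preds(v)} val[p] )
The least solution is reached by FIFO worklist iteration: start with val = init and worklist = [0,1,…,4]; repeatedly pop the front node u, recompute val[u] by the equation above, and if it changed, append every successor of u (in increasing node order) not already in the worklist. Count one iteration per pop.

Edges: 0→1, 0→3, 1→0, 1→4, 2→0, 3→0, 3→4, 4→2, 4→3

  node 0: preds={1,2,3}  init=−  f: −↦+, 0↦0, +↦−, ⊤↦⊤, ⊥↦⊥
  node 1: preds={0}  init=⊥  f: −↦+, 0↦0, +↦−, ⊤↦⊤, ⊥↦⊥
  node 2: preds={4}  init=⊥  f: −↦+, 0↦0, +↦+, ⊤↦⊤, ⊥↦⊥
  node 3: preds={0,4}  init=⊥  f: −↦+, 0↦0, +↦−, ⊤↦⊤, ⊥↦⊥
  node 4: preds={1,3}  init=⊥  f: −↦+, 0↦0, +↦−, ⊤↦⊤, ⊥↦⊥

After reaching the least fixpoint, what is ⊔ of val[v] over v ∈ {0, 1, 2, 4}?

Worklist (9 pops):
  #1 pop 0: in=⊥ → − (no change)
  #2 pop 1: in=− → + (was ⊥); enqueue [0]
  #3 pop 2: in=⊥ → ⊥ (no change)
  #4 pop 3: in=− → + (was ⊥); enqueue []
  #5 pop 4: in=+ → − (was ⊥); enqueue [2,3]
  #6 pop 0: in=+ → − (no change)
  #7 pop 2: in=− → + (was ⊥); enqueue [0]
  #8 pop 3: in=− → + (no change)
  #9 pop 0: in=+ → − (no change)

Fixpoint:
  val[0] = −
  val[1] = +
  val[2] = +
  val[3] = +
  val[4] = −

⊤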